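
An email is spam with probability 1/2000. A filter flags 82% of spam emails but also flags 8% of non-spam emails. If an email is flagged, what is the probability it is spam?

Let D = the rare event, + = positive/flagged.
P(D) = 1/2000
P(+|D) = 82/100 = 41/50
P(+|D') = 8/100 = 2/25
P(+) = P(+|D)P(D) + P(+|D')P(D')
     = \frac{41}{50} × \frac{1}{2000} + \frac{2}{25} × \frac{1999}{2000}
     = \frac{8037}{100000}
P(D|+) = P(+|D)P(D)/P(+) = \frac{41}{8037}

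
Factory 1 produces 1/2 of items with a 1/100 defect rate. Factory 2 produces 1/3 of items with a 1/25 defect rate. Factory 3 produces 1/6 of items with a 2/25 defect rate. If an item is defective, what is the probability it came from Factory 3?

Using Bayes' theorem:
P(F1) = 1/2, P(D|F1) = 1/100
P(F2) = 1/3, P(D|F2) = 1/25
P(F3) = 1/6, P(D|F3) = 2/25
P(D) = P(D|F1)P(F1) + P(D|F2)P(F2) + P(D|F3)P(F3)
     = \frac{19}{600}
P(F3|D) = P(D|F3)P(F3) / P(D)
= \frac{8}{19}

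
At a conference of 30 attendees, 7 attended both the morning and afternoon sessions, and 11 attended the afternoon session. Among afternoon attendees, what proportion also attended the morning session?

P(A ∩ B) = 7/30
P(B) = 11/30
P(A|B) = P(A ∩ B) / P(B) = (7/30) / (11/30) = 7/11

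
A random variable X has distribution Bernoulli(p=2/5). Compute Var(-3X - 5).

For X ~ Bernoulli(p=2/5):
Var(X) = \frac{6}{25}
Var(-3X - 5) = (-3)² × Var(X) = 9 × \frac{6}{25} = \frac{54}{25}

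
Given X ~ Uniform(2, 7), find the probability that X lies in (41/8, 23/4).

P(41/8 < X < 23/4) = ∫_{41/8}^{23/4} f(x) dx
where f(x) = \frac{1}{5}
= \frac{1}{8}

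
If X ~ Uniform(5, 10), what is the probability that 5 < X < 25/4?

P(5 < X < 25/4) = ∫_{5}^{25/4} f(x) dx
where f(x) = \frac{1}{5}
= \frac{1}{4}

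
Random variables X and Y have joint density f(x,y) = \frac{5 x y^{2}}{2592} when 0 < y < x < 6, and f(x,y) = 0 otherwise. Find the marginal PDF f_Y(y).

f_Y(y) = ∫_y^6 \frac{5 x y^{2}}{2592} dx = \frac{5 y^{2} \left(36 - y^{2}\right)}{5184}
for 0 < y < 6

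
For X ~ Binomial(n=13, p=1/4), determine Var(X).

For X ~ Binomial(n=13, p=1/4):
Var(X) = \frac{39}{16}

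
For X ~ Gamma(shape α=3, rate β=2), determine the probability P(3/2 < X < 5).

P(3/2 < X < 5) = ∫_{3/2}^{5} f(x) dx
where f(x) = 4 x^{2} e^{- 2 x}
= \frac{-122 + 17 e^{7}}{2 e^{10}}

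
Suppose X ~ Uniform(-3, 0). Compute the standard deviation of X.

For X ~ Uniform(-3, 0):
Var(X) = \frac{3}{4}
SD(X) = √(Var(X)) = √(\frac{3}{4}) = \frac{\sqrt{3}}{2}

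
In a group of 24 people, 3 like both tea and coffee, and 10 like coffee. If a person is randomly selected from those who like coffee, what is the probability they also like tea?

P(A ∩ B) = 3/24 = 1/8
P(B) = 10/24 = 5/12
P(A|B) = P(A ∩ B) / P(B) = (1/8) / (5/12) = 3/10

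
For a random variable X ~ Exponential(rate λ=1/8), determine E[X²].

Using the identity E[X²] = Var(X) + (E[X])²:
E[X] = 8
Var(X) = 64
E[X²] = 64 + (8)²
= 128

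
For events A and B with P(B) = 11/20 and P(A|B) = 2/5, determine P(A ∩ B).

By definition, P(A|B) = P(A ∩ B) / P(B)
So P(A ∩ B) = P(A|B) × P(B)
= 2/5 × 11/20
= 11/50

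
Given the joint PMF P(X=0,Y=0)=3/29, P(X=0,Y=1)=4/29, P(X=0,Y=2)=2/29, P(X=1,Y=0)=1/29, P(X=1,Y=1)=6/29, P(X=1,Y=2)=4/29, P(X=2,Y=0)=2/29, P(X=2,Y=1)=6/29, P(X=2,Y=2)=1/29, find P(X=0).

P(X=0) = P(X=0,Y=0) + P(X=0,Y=1) + P(X=0,Y=2)
= 3/29 + 4/29 + 2/29
= 9/29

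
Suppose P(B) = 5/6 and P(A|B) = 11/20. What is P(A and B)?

By definition, P(A|B) = P(A ∩ B) / P(B)
So P(A ∩ B) = P(A|B) × P(B)
= 11/20 × 5/6
= 11/24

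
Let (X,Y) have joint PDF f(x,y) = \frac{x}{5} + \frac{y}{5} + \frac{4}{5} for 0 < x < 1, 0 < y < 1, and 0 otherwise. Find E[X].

E[X] = ∫_0^1 ∫_0^1 x × f(x,y) dy dx
= ∫_0^1 ∫_0^1 x × (\frac{x}{5} + \frac{y}{5} + \frac{4}{5}) dy dx
= \frac{31}{60}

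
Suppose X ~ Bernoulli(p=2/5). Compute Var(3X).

For X ~ Bernoulli(p=2/5):
Var(X) = \frac{6}{25}
Var(3X) = (3)² × Var(X) = 9 × \frac{6}{25} = \frac{54}{25}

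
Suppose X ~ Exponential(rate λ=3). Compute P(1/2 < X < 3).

P(1/2 < X < 3) = ∫_{1/2}^{3} f(x) dx
where f(x) = 3 e^{- 3 x}
= - \frac{1}{e^{9}} + e^{- \frac{3}{2}}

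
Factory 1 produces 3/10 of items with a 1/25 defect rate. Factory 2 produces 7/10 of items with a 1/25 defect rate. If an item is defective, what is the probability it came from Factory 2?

Using Bayes' theorem:
P(F1) = 3/10, P(D|F1) = 1/25
P(F2) = 7/10, P(D|F2) = 1/25
P(D) = P(D|F1)P(F1) + P(D|F2)P(F2)
     = \frac{1}{25}
P(F2|D) = P(D|F2)P(F2) / P(D)
= \frac{7}{10}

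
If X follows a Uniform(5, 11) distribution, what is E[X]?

For X ~ Uniform(5, 11), the expected value is:
E[X] = 8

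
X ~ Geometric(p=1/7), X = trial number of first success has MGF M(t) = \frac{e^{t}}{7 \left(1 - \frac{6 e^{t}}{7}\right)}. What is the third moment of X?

To find E[X^3], compute M^(3)(0):
M^(1)(t) = \frac{e^{t}}{7 \left(1 - \frac{6 e^{t}}{7}\right)} + \frac{6 e^{2 t}}{49 \left(1 - \frac{6 e^{t}}{7}\right)^{2}}
M^(2)(t) = \frac{e^{t}}{7 \left(1 - \frac{6 e^{t}}{7}\right)} + \frac{18 e^{2 t}}{49 \left(1 - \frac{6 e^{t}}{7}\right)^{2}} + \frac{72 e^{3 t}}{343 \left(1 - \frac{6 e^{t}}{7}\right)^{3}}
M^(3)(t) = \frac{e^{t}}{7 \left(1 - \frac{6 e^{t}}{7}\right)} + \frac{6 e^{2 t}}{7 \left(1 - \frac{6 e^{t}}{7}\right)^{2}} + \frac{432 e^{3 t}}{343 \left(1 - \frac{6 e^{t}}{7}\right)^{3}} + \frac{1296 e^{4 t}}{2401 \left(1 - \frac{6 e^{t}}{7}\right)^{4}}
M^(3)(0) = 1771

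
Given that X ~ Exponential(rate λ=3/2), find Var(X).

For X ~ Exponential(rate λ=3/2):
Var(X) = \frac{4}{9}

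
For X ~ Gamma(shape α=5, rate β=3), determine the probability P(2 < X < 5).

P(2 < X < 5) = ∫_{2}^{5} f(x) dx
where f(x) = \frac{81 x^{4} e^{- 3 x}}{8}
= \frac{-22403 + 920 e^{9}}{8 e^{15}}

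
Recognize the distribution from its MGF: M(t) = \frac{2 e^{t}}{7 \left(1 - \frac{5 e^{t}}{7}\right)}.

The MGF M(t) = \frac{2 e^{t}}{7 \left(1 - \frac{5 e^{t}}{7}\right)} is the standard form for the Geometric distribution.
Comparing with the known MGF formula identifies: Geometric(p=2/7), X = trial number of first success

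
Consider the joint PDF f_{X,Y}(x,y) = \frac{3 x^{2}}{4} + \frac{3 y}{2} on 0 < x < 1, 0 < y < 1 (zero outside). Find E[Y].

E[Y] = ∫_0^1 ∫_0^1 y × f(x,y) dx dy
= \frac{5}{8}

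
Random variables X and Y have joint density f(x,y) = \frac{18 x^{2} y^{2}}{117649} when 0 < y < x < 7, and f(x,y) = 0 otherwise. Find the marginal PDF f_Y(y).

f_Y(y) = ∫_y^7 \frac{18 x^{2} y^{2}}{117649} dx = \frac{6 y^{2} \left(343 - y^{3}\right)}{117649}
for 0 < y < 7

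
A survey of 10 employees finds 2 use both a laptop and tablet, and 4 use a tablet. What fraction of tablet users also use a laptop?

P(A ∩ B) = 2/10 = 1/5
P(B) = 4/10 = 2/5
P(A|B) = P(A ∩ B) / P(B) = (1/5) / (2/5) = 1/2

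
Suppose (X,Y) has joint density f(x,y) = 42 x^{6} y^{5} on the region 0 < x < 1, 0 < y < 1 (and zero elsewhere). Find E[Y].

E[Y] = ∫_0^1 ∫_0^1 y × f(x,y) dx dy
= \frac{6}{7}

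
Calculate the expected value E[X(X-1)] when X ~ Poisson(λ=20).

E[X(X-1)] = E[X² - X] = E[X²] - E[X]
E[X] = 20
E[X²] = Var(X) + (E[X])² = 20 + (20)² = 420
E[X(X-1)] = 420 - 20 = 400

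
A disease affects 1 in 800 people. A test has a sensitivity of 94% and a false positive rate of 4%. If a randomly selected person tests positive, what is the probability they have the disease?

Let D = the rare event, + = positive/flagged.
P(D) = 1/800
P(+|D) = 94/100 = 47/50
P(+|D') = 4/100 = 1/25
P(+) = P(+|D)P(D) + P(+|D')P(D')
     = \frac{47}{50} × \frac{1}{800} + \frac{1}{25} × \frac{799}{800}
     = \frac{329}{8000}
P(D|+) = P(+|D)P(D)/P(+) = \frac{1}{35}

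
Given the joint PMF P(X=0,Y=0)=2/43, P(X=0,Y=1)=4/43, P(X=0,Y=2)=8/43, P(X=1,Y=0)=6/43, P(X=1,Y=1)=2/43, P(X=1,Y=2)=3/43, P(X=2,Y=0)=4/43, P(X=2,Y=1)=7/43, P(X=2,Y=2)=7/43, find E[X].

First find marginal of X:
P(X=0) = 14/43
P(X=1) = 11/43
P(X=2) = 18/43
E[X] = 0 × 14/43 + 1 × 11/43 + 2 × 18/43 = 47/43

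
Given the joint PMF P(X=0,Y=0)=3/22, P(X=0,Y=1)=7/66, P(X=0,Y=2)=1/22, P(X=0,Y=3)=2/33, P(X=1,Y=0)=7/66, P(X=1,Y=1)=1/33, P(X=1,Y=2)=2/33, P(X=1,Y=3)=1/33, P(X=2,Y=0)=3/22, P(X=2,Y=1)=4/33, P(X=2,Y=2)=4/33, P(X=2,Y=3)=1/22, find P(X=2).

P(X=2) = P(X=2,Y=0) + P(X=2,Y=1) + P(X=2,Y=2) + P(X=2,Y=3)
= 3/22 + 4/33 + 4/33 + 1/22
= 14/33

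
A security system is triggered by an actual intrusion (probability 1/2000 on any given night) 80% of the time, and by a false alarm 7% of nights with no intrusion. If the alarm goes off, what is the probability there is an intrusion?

Let D = the rare event, + = positive/flagged.
P(D) = 1/2000
P(+|D) = 80/100 = 4/5
P(+|D') = 7/100
P(+) = P(+|D)P(D) + P(+|D')P(D')
     = \frac{4}{5} × \frac{1}{2000} + \frac{7}{100} × \frac{1999}{2000}
     = \frac{14073}{200000}
P(D|+) = P(+|D)P(D)/P(+) = \frac{80}{14073}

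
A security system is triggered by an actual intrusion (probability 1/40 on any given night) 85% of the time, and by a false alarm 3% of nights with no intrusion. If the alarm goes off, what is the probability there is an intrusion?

Let D = the rare event, + = positive/flagged.
P(D) = 1/40
P(+|D) = 85/100 = 17/20
P(+|D') = 3/100
P(+) = P(+|D)P(D) + P(+|D')P(D')
     = \frac{17}{20} × \frac{1}{40} + \frac{3}{100} × \frac{39}{40}
     = \frac{101}{2000}
P(D|+) = P(+|D)P(D)/P(+) = \frac{85}{202}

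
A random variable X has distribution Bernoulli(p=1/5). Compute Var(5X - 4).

For X ~ Bernoulli(p=1/5):
Var(X) = \frac{4}{25}
Var(5X - 4) = (5)² × Var(X) = 25 × \frac{4}{25} = 4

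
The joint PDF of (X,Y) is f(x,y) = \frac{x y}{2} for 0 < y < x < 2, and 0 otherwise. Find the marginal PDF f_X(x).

f_X(x) = ∫_0^x \frac{x y}{2} dy = \frac{x^{3}}{4}
for 0 < x < 2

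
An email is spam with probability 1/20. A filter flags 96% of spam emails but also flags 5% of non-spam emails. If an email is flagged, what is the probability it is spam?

Let D = the rare event, + = positive/flagged.
P(D) = 1/20
P(+|D) = 96/100 = 24/25
P(+|D') = 5/100 = 1/20
P(+) = P(+|D)P(D) + P(+|D')P(D')
     = \frac{24}{25} × \frac{1}{20} + \frac{1}{20} × \frac{19}{20}
     = \frac{191}{2000}
P(D|+) = P(+|D)P(D)/P(+) = \frac{96}{191}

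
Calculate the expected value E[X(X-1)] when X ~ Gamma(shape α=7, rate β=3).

E[X(X-1)] = E[X² - X] = E[X²] - E[X]
E[X] = \frac{7}{3}
E[X²] = Var(X) + (E[X])² = \frac{7}{9} + (\frac{7}{3})² = \frac{56}{9}
E[X(X-1)] = \frac{56}{9} - \frac{7}{3} = \frac{35}{9}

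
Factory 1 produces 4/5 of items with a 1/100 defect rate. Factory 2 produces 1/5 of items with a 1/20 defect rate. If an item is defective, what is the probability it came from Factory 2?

Using Bayes' theorem:
P(F1) = 4/5, P(D|F1) = 1/100
P(F2) = 1/5, P(D|F2) = 1/20
P(D) = P(D|F1)P(F1) + P(D|F2)P(F2)
     = \frac{9}{500}
P(F2|D) = P(D|F2)P(F2) / P(D)
= \frac{5}{9}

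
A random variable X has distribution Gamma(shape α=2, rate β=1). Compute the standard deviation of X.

For X ~ Gamma(shape α=2, rate β=1):
Var(X) = 2
SD(X) = √(Var(X)) = √(2) = \sqrt{2}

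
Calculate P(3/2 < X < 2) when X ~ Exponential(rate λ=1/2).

P(3/2 < X < 2) = ∫_{3/2}^{2} f(x) dx
where f(x) = \frac{e^{- \frac{x}{2}}}{2}
= - \frac{1}{e} + e^{- \frac{3}{4}}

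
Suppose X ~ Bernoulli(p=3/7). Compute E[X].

For X ~ Bernoulli(p=3/7), the expected value is:
E[X] = \frac{3}{7}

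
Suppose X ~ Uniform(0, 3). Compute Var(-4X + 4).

For X ~ Uniform(0, 3):
Var(X) = \frac{3}{4}
Var(-4X + 4) = (-4)² × Var(X) = 16 × \frac{3}{4} = 12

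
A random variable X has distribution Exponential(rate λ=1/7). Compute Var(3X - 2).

For X ~ Exponential(rate λ=1/7):
Var(X) = 49
Var(3X - 2) = (3)² × Var(X) = 9 × 49 = 441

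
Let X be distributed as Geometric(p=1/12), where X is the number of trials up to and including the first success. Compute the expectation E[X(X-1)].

E[X(X-1)] = E[X² - X] = E[X²] - E[X]
E[X] = 12
E[X²] = Var(X) + (E[X])² = 132 + (12)² = 276
E[X(X-1)] = 276 - 12 = 264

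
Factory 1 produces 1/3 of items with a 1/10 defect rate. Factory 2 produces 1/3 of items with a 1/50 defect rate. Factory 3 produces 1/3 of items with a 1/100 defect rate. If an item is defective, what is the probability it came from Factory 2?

Using Bayes' theorem:
P(F1) = 1/3, P(D|F1) = 1/10
P(F2) = 1/3, P(D|F2) = 1/50
P(F3) = 1/3, P(D|F3) = 1/100
P(D) = P(D|F1)P(F1) + P(D|F2)P(F2) + P(D|F3)P(F3)
     = \frac{13}{300}
P(F2|D) = P(D|F2)P(F2) / P(D)
= \frac{2}{13}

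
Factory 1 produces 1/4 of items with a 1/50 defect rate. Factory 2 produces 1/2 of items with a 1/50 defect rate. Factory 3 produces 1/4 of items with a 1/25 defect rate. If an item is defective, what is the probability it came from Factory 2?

Using Bayes' theorem:
P(F1) = 1/4, P(D|F1) = 1/50
P(F2) = 1/2, P(D|F2) = 1/50
P(F3) = 1/4, P(D|F3) = 1/25
P(D) = P(D|F1)P(F1) + P(D|F2)P(F2) + P(D|F3)P(F3)
     = \frac{1}{40}
P(F2|D) = P(D|F2)P(F2) / P(D)
= \frac{2}{5}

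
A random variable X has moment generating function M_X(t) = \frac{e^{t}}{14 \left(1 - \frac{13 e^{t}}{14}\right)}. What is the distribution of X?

The MGF M(t) = \frac{e^{t}}{14 \left(1 - \frac{13 e^{t}}{14}\right)} is the standard form for the Geometric distribution.
Comparing with the known MGF formula identifies: Geometric(p=1/14), X = trial number of first success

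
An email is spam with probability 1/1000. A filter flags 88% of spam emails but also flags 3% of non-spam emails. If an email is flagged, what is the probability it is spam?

Let D = the rare event, + = positive/flagged.
P(D) = 1/1000
P(+|D) = 88/100 = 22/25
P(+|D') = 3/100
P(+) = P(+|D)P(D) + P(+|D')P(D')
     = \frac{22}{25} × \frac{1}{1000} + \frac{3}{100} × \frac{999}{1000}
     = \frac{617}{20000}
P(D|+) = P(+|D)P(D)/P(+) = \frac{88}{3085}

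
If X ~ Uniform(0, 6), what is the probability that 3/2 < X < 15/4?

P(3/2 < X < 15/4) = ∫_{3/2}^{15/4} f(x) dx
where f(x) = \frac{1}{6}
= \frac{3}{8}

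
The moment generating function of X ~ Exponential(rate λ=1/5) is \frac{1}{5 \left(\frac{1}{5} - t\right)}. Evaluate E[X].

To find E[X], compute M^(1)(0):
M^(1)(t) = \frac{1}{5 \left(\frac{1}{5} - t\right)^{2}}
M^(1)(0) = 5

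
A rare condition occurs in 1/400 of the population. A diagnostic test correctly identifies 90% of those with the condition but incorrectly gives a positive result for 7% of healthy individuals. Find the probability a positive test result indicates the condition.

Let D = the rare event, + = positive/flagged.
P(D) = 1/400
P(+|D) = 90/100 = 9/10
P(+|D') = 7/100
P(+) = P(+|D)P(D) + P(+|D')P(D')
     = \frac{9}{10} × \frac{1}{400} + \frac{7}{100} × \frac{399}{400}
     = \frac{2883}{40000}
P(D|+) = P(+|D)P(D)/P(+) = \frac{30}{961}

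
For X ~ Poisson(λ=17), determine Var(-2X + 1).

For X ~ Poisson(λ=17):
Var(X) = 17
Var(-2X + 1) = (-2)² × Var(X) = 4 × 17 = 68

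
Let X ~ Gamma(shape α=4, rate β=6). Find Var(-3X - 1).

For X ~ Gamma(shape α=4, rate β=6):
Var(X) = \frac{1}{9}
Var(-3X - 1) = (-3)² × Var(X) = 9 × \frac{1}{9} = 1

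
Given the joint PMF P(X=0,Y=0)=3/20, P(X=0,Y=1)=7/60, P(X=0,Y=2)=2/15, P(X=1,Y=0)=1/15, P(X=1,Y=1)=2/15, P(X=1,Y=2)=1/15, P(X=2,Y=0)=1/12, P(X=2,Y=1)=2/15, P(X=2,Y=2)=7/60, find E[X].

First find marginal of X:
P(X=0) = 2/5
P(X=1) = 4/15
P(X=2) = 1/3
E[X] = 0 × 2/5 + 1 × 4/15 + 2 × 1/3 = 14/15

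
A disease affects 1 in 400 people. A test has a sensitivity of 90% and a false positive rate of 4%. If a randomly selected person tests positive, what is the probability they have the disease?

Let D = the rare event, + = positive/flagged.
P(D) = 1/400
P(+|D) = 90/100 = 9/10
P(+|D') = 4/100 = 1/25
P(+) = P(+|D)P(D) + P(+|D')P(D')
     = \frac{9}{10} × \frac{1}{400} + \frac{1}{25} × \frac{399}{400}
     = \frac{843}{20000}
P(D|+) = P(+|D)P(D)/P(+) = \frac{15}{281}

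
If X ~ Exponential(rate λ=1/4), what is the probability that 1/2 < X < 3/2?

P(1/2 < X < 3/2) = ∫_{1/2}^{3/2} f(x) dx
where f(x) = \frac{e^{- \frac{x}{4}}}{4}
= - \frac{1 - e^{\frac{1}{4}}}{e^{\frac{3}{8}}}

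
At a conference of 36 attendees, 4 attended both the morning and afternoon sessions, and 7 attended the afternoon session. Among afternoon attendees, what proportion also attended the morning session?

P(A ∩ B) = 4/36 = 1/9
P(B) = 7/36
P(A|B) = P(A ∩ B) / P(B) = (1/9) / (7/36) = 4/7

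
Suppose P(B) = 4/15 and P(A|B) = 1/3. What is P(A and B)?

By definition, P(A|B) = P(A ∩ B) / P(B)
So P(A ∩ B) = P(A|B) × P(B)
= 1/3 × 4/15
= 4/45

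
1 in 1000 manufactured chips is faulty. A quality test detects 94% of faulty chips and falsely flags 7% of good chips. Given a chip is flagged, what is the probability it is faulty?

Let D = the rare event, + = positive/flagged.
P(D) = 1/1000
P(+|D) = 94/100 = 47/50
P(+|D') = 7/100
P(+) = P(+|D)P(D) + P(+|D')P(D')
     = \frac{47}{50} × \frac{1}{1000} + \frac{7}{100} × \frac{999}{1000}
     = \frac{7087}{100000}
P(D|+) = P(+|D)P(D)/P(+) = \frac{94}{7087}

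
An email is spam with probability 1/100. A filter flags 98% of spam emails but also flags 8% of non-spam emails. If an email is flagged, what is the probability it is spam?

Let D = the rare event, + = positive/flagged.
P(D) = 1/100
P(+|D) = 98/100 = 49/50
P(+|D') = 8/100 = 2/25
P(+) = P(+|D)P(D) + P(+|D')P(D')
     = \frac{49}{50} × \frac{1}{100} + \frac{2}{25} × \frac{99}{100}
     = \frac{89}{1000}
P(D|+) = P(+|D)P(D)/P(+) = \frac{49}{445}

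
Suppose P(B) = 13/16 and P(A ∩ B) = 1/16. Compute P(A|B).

P(A|B) = P(A ∩ B) / P(B)
= (1/16) / (13/16)
= 1/13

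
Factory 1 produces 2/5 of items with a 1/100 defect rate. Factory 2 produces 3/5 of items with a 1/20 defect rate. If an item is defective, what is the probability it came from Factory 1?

Using Bayes' theorem:
P(F1) = 2/5, P(D|F1) = 1/100
P(F2) = 3/5, P(D|F2) = 1/20
P(D) = P(D|F1)P(F1) + P(D|F2)P(F2)
     = \frac{17}{500}
P(F1|D) = P(D|F1)P(F1) / P(D)
= \frac{2}{17}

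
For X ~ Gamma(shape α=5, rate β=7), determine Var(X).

For X ~ Gamma(shape α=5, rate β=7):
Var(X) = \frac{5}{49}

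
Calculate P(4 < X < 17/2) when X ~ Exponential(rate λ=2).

P(4 < X < 17/2) = ∫_{4}^{17/2} f(x) dx
where f(x) = 2 e^{- 2 x}
= - \frac{1 - e^{9}}{e^{17}}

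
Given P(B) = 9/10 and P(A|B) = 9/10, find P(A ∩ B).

By definition, P(A|B) = P(A ∩ B) / P(B)
So P(A ∩ B) = P(A|B) × P(B)
= 9/10 × 9/10
= 81/100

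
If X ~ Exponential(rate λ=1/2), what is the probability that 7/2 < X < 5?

P(7/2 < X < 5) = ∫_{7/2}^{5} f(x) dx
where f(x) = \frac{e^{- \frac{x}{2}}}{2}
= - \frac{1}{e^{\frac{5}{2}}} + e^{- \frac{7}{4}}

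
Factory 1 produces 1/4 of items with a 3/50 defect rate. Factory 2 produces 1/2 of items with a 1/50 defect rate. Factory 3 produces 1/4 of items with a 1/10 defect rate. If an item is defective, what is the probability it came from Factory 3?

Using Bayes' theorem:
P(F1) = 1/4, P(D|F1) = 3/50
P(F2) = 1/2, P(D|F2) = 1/50
P(F3) = 1/4, P(D|F3) = 1/10
P(D) = P(D|F1)P(F1) + P(D|F2)P(F2) + P(D|F3)P(F3)
     = \frac{1}{20}
P(F3|D) = P(D|F3)P(F3) / P(D)
= \frac{1}{2}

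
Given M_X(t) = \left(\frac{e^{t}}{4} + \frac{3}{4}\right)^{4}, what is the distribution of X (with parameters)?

The MGF M(t) = \left(\frac{e^{t}}{4} + \frac{3}{4}\right)^{4} is the standard form for the Binomial distribution.
Comparing with the known MGF formula identifies: Binomial(n=4, p=1/4)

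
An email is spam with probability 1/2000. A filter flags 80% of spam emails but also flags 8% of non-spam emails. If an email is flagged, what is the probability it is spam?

Let D = the rare event, + = positive/flagged.
P(D) = 1/2000
P(+|D) = 80/100 = 4/5
P(+|D') = 8/100 = 2/25
P(+) = P(+|D)P(D) + P(+|D')P(D')
     = \frac{4}{5} × \frac{1}{2000} + \frac{2}{25} × \frac{1999}{2000}
     = \frac{2009}{25000}
P(D|+) = P(+|D)P(D)/P(+) = \frac{10}{2009}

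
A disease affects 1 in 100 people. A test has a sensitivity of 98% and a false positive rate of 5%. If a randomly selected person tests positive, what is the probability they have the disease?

Let D = the rare event, + = positive/flagged.
P(D) = 1/100
P(+|D) = 98/100 = 49/50
P(+|D') = 5/100 = 1/20
P(+) = P(+|D)P(D) + P(+|D')P(D')
     = \frac{49}{50} × \frac{1}{100} + \frac{1}{20} × \frac{99}{100}
     = \frac{593}{10000}
P(D|+) = P(+|D)P(D)/P(+) = \frac{98}{593}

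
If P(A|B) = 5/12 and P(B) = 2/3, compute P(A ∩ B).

By definition, P(A|B) = P(A ∩ B) / P(B)
So P(A ∩ B) = P(A|B) × P(B)
= 5/12 × 2/3
= 5/18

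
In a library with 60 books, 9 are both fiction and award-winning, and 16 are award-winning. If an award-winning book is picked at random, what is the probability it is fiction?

P(A ∩ B) = 9/60 = 3/20
P(B) = 16/60 = 4/15
P(A|B) = P(A ∩ B) / P(B) = (3/20) / (4/15) = 9/16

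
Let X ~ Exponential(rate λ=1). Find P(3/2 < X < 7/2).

P(3/2 < X < 7/2) = ∫_{3/2}^{7/2} f(x) dx
where f(x) = e^{- x}
= - \frac{1 - e^{2}}{e^{\frac{7}{2}}}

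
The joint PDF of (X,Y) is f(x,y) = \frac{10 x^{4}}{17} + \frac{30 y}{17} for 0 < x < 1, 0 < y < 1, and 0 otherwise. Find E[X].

E[X] = ∫_0^1 ∫_0^1 x × f(x,y) dy dx
= ∫_0^1 ∫_0^1 x × (\frac{10 x^{4}}{17} + \frac{30 y}{17}) dy dx
= \frac{55}{102}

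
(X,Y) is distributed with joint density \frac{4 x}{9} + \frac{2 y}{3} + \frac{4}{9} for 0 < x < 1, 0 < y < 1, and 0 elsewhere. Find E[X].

E[X] = ∫_0^1 ∫_0^1 x × f(x,y) dy dx
= ∫_0^1 ∫_0^1 x × (\frac{4 x}{9} + \frac{2 y}{3} + \frac{4}{9}) dy dx
= \frac{29}{54}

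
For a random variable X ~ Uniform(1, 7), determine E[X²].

Using the identity E[X²] = Var(X) + (E[X])²:
E[X] = 4
Var(X) = 3
E[X²] = 3 + (4)²
= 19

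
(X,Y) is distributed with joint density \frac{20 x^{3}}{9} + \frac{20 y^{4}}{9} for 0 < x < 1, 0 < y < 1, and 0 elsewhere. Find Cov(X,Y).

E[XY] = ∫∫ xy × f(x,y) dx dy = \frac{11}{27}
E[X] = \frac{2}{3}
E[Y] = \frac{35}{54}
Cov(X,Y) = E[XY] - E[X]E[Y] = - \frac{2}{81}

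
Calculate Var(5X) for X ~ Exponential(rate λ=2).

For X ~ Exponential(rate λ=2):
Var(X) = \frac{1}{4}
Var(5X) = (5)² × Var(X) = 25 × \frac{1}{4} = \frac{25}{4}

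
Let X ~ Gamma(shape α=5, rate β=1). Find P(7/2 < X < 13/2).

P(7/2 < X < 13/2) = ∫_{7/2}^{13/2} f(x) dx
where f(x) = \frac{x^{4} e^{- x}}{24}
= \frac{-19043 + 3075 e^{3}}{128 e^{\frac{13}{2}}}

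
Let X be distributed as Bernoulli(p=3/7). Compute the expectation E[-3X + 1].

For X ~ Bernoulli(p=3/7):
E[X] = \frac{3}{7}
E[-3X + 1] = -3 × E[X] + 1 = - \frac{2}{7}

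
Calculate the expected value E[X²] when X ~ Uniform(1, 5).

Using the identity E[X²] = Var(X) + (E[X])²:
E[X] = 3
Var(X) = \frac{4}{3}
E[X²] = \frac{4}{3} + (3)²
= \frac{31}{3}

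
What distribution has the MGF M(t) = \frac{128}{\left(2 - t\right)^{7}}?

The MGF M(t) = \frac{128}{\left(2 - t\right)^{7}} is the standard form for the Gamma distribution.
Comparing with the known MGF formula identifies: Gamma(shape α=7, rate β=2)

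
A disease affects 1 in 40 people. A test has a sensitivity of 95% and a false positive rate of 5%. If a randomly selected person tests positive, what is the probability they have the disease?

Let D = the rare event, + = positive/flagged.
P(D) = 1/40
P(+|D) = 95/100 = 19/20
P(+|D') = 5/100 = 1/20
P(+) = P(+|D)P(D) + P(+|D')P(D')
     = \frac{19}{20} × \frac{1}{40} + \frac{1}{20} × \frac{39}{40}
     = \frac{29}{400}
P(D|+) = P(+|D)P(D)/P(+) = \frac{19}{58}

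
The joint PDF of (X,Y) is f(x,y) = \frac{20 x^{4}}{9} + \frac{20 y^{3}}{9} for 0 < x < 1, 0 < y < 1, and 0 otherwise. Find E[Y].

E[Y] = ∫_0^1 ∫_0^1 y × f(x,y) dx dy
= \frac{2}{3}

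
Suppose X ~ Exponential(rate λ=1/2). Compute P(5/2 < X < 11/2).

P(5/2 < X < 11/2) = ∫_{5/2}^{11/2} f(x) dx
where f(x) = \frac{e^{- \frac{x}{2}}}{2}
= - \frac{1 - e^{\frac{3}{2}}}{e^{\frac{11}{4}}}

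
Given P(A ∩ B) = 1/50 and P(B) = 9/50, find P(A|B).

P(A|B) = P(A ∩ B) / P(B)
= (1/50) / (9/50)
= 1/9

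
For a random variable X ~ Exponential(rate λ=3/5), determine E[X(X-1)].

E[X(X-1)] = E[X² - X] = E[X²] - E[X]
E[X] = \frac{5}{3}
E[X²] = Var(X) + (E[X])² = \frac{25}{9} + (\frac{5}{3})² = \frac{50}{9}
E[X(X-1)] = \frac{50}{9} - \frac{5}{3} = \frac{35}{9}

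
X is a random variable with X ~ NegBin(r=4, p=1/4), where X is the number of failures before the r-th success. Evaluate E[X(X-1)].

E[X(X-1)] = E[X² - X] = E[X²] - E[X]
E[X] = 12
E[X²] = Var(X) + (E[X])² = 48 + (12)² = 192
E[X(X-1)] = 192 - 12 = 180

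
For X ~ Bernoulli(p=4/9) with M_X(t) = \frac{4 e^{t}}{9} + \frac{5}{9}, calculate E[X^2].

To find E[X^2], compute M^(2)(0):
M^(1)(t) = \frac{4 e^{t}}{9}
M^(2)(t) = \frac{4 e^{t}}{9}
M^(2)(0) = \frac{4}{9}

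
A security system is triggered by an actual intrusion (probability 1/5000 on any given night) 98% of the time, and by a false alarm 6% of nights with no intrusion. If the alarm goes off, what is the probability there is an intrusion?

Let D = the rare event, + = positive/flagged.
P(D) = 1/5000
P(+|D) = 98/100 = 49/50
P(+|D') = 6/100 = 3/50
P(+) = P(+|D)P(D) + P(+|D')P(D')
     = \frac{49}{50} × \frac{1}{5000} + \frac{3}{50} × \frac{4999}{5000}
     = \frac{7523}{125000}
P(D|+) = P(+|D)P(D)/P(+) = \frac{49}{15046}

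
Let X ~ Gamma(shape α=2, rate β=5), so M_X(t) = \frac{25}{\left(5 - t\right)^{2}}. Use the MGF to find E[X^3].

To find E[X^3], compute M^(3)(0):
M^(1)(t) = \frac{50}{\left(5 - t\right)^{3}}
M^(2)(t) = \frac{150}{\left(5 - t\right)^{4}}
M^(3)(t) = \frac{600}{\left(5 - t\right)^{5}}
M^(3)(0) = \frac{24}{125}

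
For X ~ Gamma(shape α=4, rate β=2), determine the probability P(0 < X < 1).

P(0 < X < 1) = ∫_{0}^{1} f(x) dx
where f(x) = \frac{8 x^{3} e^{- 2 x}}{3}
= 1 - \frac{19}{3 e^{2}}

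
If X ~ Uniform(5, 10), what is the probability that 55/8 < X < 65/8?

P(55/8 < X < 65/8) = ∫_{55/8}^{65/8} f(x) dx
where f(x) = \frac{1}{5}
= \frac{1}{4}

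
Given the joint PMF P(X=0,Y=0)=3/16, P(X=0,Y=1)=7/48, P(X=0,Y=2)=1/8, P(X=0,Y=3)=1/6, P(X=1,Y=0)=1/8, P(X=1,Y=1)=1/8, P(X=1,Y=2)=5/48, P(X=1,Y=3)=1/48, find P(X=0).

P(X=0) = P(X=0,Y=0) + P(X=0,Y=1) + P(X=0,Y=2) + P(X=0,Y=3)
= 3/16 + 7/48 + 1/8 + 1/6
= 5/8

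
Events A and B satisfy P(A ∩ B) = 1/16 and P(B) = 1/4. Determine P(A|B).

P(A|B) = P(A ∩ B) / P(B)
= (1/16) / (1/4)
= 1/4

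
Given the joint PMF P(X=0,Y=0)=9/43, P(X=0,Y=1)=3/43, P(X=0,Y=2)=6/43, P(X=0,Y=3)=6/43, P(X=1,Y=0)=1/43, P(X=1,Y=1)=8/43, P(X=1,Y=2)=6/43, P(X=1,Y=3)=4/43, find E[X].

First find marginal of X:
P(X=0) = 24/43
P(X=1) = 19/43
E[X] = 0 × 24/43 + 1 × 19/43 = 19/43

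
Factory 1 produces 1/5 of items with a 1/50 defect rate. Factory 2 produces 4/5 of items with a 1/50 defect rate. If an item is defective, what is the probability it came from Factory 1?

Using Bayes' theorem:
P(F1) = 1/5, P(D|F1) = 1/50
P(F2) = 4/5, P(D|F2) = 1/50
P(D) = P(D|F1)P(F1) + P(D|F2)P(F2)
     = \frac{1}{50}
P(F1|D) = P(D|F1)P(F1) / P(D)
= \frac{1}{5}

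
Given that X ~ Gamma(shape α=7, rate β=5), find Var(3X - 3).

For X ~ Gamma(shape α=7, rate β=5):
Var(X) = \frac{7}{25}
Var(3X - 3) = (3)² × Var(X) = 9 × \frac{7}{25} = \frac{63}{25}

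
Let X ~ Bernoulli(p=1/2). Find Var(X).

For X ~ Bernoulli(p=1/2):
Var(X) = \frac{1}{4}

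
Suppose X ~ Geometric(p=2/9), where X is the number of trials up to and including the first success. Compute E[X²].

Using the identity E[X²] = Var(X) + (E[X])²:
E[X] = \frac{9}{2}
Var(X) = \frac{63}{4}
E[X²] = \frac{63}{4} + (\frac{9}{2})²
= 36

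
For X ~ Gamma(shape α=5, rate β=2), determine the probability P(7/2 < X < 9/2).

P(7/2 < X < 9/2) = ∫_{7/2}^{9/2} f(x) dx
where f(x) = \frac{4 x^{4} e^{- 2 x}}{3}
= \frac{-10689 + 4553 e^{2}}{24 e^{9}}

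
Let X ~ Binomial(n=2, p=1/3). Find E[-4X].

For X ~ Binomial(n=2, p=1/3):
E[X] = \frac{2}{3}
E[-4X] = -4 × E[X] + 0 = - \frac{8}{3}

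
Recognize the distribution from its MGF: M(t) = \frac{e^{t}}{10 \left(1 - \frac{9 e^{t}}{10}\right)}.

The MGF M(t) = \frac{e^{t}}{10 \left(1 - \frac{9 e^{t}}{10}\right)} is the standard form for the Geometric distribution.
Comparing with the known MGF formula identifies: Geometric(p=1/10), X = trial number of first success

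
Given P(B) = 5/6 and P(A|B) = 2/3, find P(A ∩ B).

By definition, P(A|B) = P(A ∩ B) / P(B)
So P(A ∩ B) = P(A|B) × P(B)
= 2/3 × 5/6
= 5/9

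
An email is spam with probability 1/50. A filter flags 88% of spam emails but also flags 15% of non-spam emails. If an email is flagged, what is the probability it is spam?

Let D = the rare event, + = positive/flagged.
P(D) = 1/50
P(+|D) = 88/100 = 22/25
P(+|D') = 15/100 = 3/20
P(+) = P(+|D)P(D) + P(+|D')P(D')
     = \frac{22}{25} × \frac{1}{50} + \frac{3}{20} × \frac{49}{50}
     = \frac{823}{5000}
P(D|+) = P(+|D)P(D)/P(+) = \frac{88}{823}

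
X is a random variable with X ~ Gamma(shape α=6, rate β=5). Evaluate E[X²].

Using the identity E[X²] = Var(X) + (E[X])²:
E[X] = \frac{6}{5}
Var(X) = \frac{6}{25}
E[X²] = \frac{6}{25} + (\frac{6}{5})²
= \frac{42}{25}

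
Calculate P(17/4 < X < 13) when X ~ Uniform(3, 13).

P(17/4 < X < 13) = ∫_{17/4}^{13} f(x) dx
where f(x) = \frac{1}{10}
= \frac{7}{8}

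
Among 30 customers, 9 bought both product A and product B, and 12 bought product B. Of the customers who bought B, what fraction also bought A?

P(A ∩ B) = 9/30 = 3/10
P(B) = 12/30 = 2/5
P(A|B) = P(A ∩ B) / P(B) = (3/10) / (2/5) = 3/4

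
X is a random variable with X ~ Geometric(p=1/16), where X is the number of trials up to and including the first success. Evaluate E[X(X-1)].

E[X(X-1)] = E[X² - X] = E[X²] - E[X]
E[X] = 16
E[X²] = Var(X) + (E[X])² = 240 + (16)² = 496
E[X(X-1)] = 496 - 16 = 480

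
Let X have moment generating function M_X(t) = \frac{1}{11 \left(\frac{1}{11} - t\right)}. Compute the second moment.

To find E[X^2], compute M^(2)(0):
M^(1)(t) = \frac{1}{11 \left(\frac{1}{11} - t\right)^{2}}
M^(2)(t) = \frac{2}{11 \left(\frac{1}{11} - t\right)^{3}}
M^(2)(0) = 242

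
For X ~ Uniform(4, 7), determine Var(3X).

For X ~ Uniform(4, 7):
Var(X) = \frac{3}{4}
Var(3X) = (3)² × Var(X) = 9 × \frac{3}{4} = \frac{27}{4}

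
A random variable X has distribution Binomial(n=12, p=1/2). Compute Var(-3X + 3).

For X ~ Binomial(n=12, p=1/2):
Var(X) = 3
Var(-3X + 3) = (-3)² × Var(X) = 9 × 3 = 27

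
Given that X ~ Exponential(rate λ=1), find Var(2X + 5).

For X ~ Exponential(rate λ=1):
Var(X) = 1
Var(2X + 5) = (2)² × Var(X) = 4 × 1 = 4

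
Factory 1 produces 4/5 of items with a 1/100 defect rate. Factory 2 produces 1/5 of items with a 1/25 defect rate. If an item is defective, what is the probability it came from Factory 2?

Using Bayes' theorem:
P(F1) = 4/5, P(D|F1) = 1/100
P(F2) = 1/5, P(D|F2) = 1/25
P(D) = P(D|F1)P(F1) + P(D|F2)P(F2)
     = \frac{2}{125}
P(F2|D) = P(D|F2)P(F2) / P(D)
= \frac{1}{2}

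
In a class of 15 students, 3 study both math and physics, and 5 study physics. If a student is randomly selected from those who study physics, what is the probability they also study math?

P(A ∩ B) = 3/15 = 1/5
P(B) = 5/15 = 1/3
P(A|B) = P(A ∩ B) / P(B) = (1/5) / (1/3) = 3/5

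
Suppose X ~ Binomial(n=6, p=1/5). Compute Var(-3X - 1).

For X ~ Binomial(n=6, p=1/5):
Var(X) = \frac{24}{25}
Var(-3X - 1) = (-3)² × Var(X) = 9 × \frac{24}{25} = \frac{216}{25}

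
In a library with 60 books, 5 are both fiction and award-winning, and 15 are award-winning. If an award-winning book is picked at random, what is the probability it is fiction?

P(A ∩ B) = 5/60 = 1/12
P(B) = 15/60 = 1/4
P(A|B) = P(A ∩ B) / P(B) = (1/12) / (1/4) = 1/3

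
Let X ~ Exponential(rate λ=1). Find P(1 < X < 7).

P(1 < X < 7) = ∫_{1}^{7} f(x) dx
where f(x) = e^{- x}
= - \frac{1 - e^{6}}{e^{7}}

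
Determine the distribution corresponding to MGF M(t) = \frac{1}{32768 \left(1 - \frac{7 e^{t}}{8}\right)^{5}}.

The MGF M(t) = \frac{1}{32768 \left(1 - \frac{7 e^{t}}{8}\right)^{5}} is the standard form for the NegativeBinomial distribution.
Comparing with the known MGF formula identifies: NegBin(r=5, p=1/8), X = failures before r-th success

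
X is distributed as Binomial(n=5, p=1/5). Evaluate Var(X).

For X ~ Binomial(n=5, p=1/5):
Var(X) = \frac{4}{5}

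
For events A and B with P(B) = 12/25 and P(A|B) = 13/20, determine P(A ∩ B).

By definition, P(A|B) = P(A ∩ B) / P(B)
So P(A ∩ B) = P(A|B) × P(B)
= 13/20 × 12/25
= 39/125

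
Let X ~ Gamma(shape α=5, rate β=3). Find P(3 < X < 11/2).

P(3 < X < 11/2) = ∫_{3}^{11/2} f(x) dx
where f(x) = \frac{81 x^{4} e^{- 3 x}}{8}
= - \frac{510803}{128 e^{\frac{33}{2}}} + \frac{3563}{8 e^{9}}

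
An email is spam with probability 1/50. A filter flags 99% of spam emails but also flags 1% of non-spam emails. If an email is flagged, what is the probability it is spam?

Let D = the rare event, + = positive/flagged.
P(D) = 1/50
P(+|D) = 99/100
P(+|D') = 1/100
P(+) = P(+|D)P(D) + P(+|D')P(D')
     = \frac{99}{100} × \frac{1}{50} + \frac{1}{100} × \frac{49}{50}
     = \frac{37}{1250}
P(D|+) = P(+|D)P(D)/P(+) = \frac{99}{148}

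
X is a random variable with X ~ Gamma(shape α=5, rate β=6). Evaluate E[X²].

Using the identity E[X²] = Var(X) + (E[X])²:
E[X] = \frac{5}{6}
Var(X) = \frac{5}{36}
E[X²] = \frac{5}{36} + (\frac{5}{6})²
= \frac{5}{6}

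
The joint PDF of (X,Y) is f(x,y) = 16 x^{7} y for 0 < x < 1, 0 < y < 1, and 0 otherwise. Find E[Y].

E[Y] = ∫_0^1 ∫_0^1 y × f(x,y) dx dy
= \frac{2}{3}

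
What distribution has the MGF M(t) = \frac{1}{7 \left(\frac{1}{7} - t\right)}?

The MGF M(t) = \frac{1}{7 \left(\frac{1}{7} - t\right)} is the standard form for the Exponential distribution.
Comparing with the known MGF formula identifies: Exponential(rate λ=1/7)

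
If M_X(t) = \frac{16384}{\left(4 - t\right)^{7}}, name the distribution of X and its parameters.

The MGF M(t) = \frac{16384}{\left(4 - t\right)^{7}} is the standard form for the Gamma distribution.
Comparing with the known MGF formula identifies: Gamma(shape α=7, rate β=4)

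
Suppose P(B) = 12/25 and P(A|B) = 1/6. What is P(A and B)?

By definition, P(A|B) = P(A ∩ B) / P(B)
So P(A ∩ B) = P(A|B) × P(B)
= 1/6 × 12/25
= 2/25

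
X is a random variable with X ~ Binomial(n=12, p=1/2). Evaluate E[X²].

Using the identity E[X²] = Var(X) + (E[X])²:
E[X] = 6
Var(X) = 3
E[X²] = 3 + (6)²
= 39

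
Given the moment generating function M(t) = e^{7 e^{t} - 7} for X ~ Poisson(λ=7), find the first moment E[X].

To find E[X], compute M^(1)(0):
M^(1)(t) = 7 e^{t} e^{7 e^{t} - 7}
M^(1)(0) = 7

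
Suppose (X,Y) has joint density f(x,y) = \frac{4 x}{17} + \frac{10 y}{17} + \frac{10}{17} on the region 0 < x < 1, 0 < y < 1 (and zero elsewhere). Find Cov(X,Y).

E[XY] = ∫∫ xy × f(x,y) dx dy = \frac{29}{102}
E[X] = \frac{53}{102}
E[Y] = \frac{28}{51}
Cov(X,Y) = E[XY] - E[X]E[Y] = - \frac{5}{5202}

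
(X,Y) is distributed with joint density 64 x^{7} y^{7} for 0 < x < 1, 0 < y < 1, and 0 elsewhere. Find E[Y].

E[Y] = ∫_0^1 ∫_0^1 y × f(x,y) dx dy
= \frac{8}{9}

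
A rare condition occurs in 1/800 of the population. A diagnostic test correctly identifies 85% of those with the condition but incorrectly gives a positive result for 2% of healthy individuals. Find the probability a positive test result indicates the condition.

Let D = the rare event, + = positive/flagged.
P(D) = 1/800
P(+|D) = 85/100 = 17/20
P(+|D') = 2/100 = 1/50
P(+) = P(+|D)P(D) + P(+|D')P(D')
     = \frac{17}{20} × \frac{1}{800} + \frac{1}{50} × \frac{799}{800}
     = \frac{1683}{80000}
P(D|+) = P(+|D)P(D)/P(+) = \frac{5}{99}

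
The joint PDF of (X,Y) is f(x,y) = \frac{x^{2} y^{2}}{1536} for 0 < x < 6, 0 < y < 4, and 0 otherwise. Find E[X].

f_X(x) = ∫_0^4 \frac{x^{2} y^{2}}{1536} dy = \frac{x^{2}}{72}
E[X] = ∫_0^6 x × (\frac{x^{2}}{72}) dx = \frac{9}{2}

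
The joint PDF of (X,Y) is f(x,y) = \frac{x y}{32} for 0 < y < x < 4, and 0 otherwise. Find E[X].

f_X(x) = ∫_0^x \frac{x y}{32} dy = \frac{x^{3}}{64}
E[X] = ∫_0^4 x × (\frac{x^{3}}{64}) dx = \frac{16}{5}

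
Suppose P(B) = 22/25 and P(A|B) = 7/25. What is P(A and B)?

By definition, P(A|B) = P(A ∩ B) / P(B)
So P(A ∩ B) = P(A|B) × P(B)
= 7/25 × 22/25
= 154/625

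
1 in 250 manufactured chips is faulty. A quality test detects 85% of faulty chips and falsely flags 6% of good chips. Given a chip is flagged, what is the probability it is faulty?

Let D = the rare event, + = positive/flagged.
P(D) = 1/250
P(+|D) = 85/100 = 17/20
P(+|D') = 6/100 = 3/50
P(+) = P(+|D)P(D) + P(+|D')P(D')
     = \frac{17}{20} × \frac{1}{250} + \frac{3}{50} × \frac{249}{250}
     = \frac{1579}{25000}
P(D|+) = P(+|D)P(D)/P(+) = \frac{85}{1579}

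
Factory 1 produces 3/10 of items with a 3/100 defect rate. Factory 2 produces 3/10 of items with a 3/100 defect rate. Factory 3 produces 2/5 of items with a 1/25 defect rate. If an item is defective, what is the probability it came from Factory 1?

Using Bayes' theorem:
P(F1) = 3/10, P(D|F1) = 3/100
P(F2) = 3/10, P(D|F2) = 3/100
P(F3) = 2/5, P(D|F3) = 1/25
P(D) = P(D|F1)P(F1) + P(D|F2)P(F2) + P(D|F3)P(F3)
     = \frac{17}{500}
P(F1|D) = P(D|F1)P(F1) / P(D)
= \frac{9}{34}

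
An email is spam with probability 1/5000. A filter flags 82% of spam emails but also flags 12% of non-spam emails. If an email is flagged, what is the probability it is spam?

Let D = the rare event, + = positive/flagged.
P(D) = 1/5000
P(+|D) = 82/100 = 41/50
P(+|D') = 12/100 = 3/25
P(+) = P(+|D)P(D) + P(+|D')P(D')
     = \frac{41}{50} × \frac{1}{5000} + \frac{3}{25} × \frac{4999}{5000}
     = \frac{6007}{50000}
P(D|+) = P(+|D)P(D)/P(+) = \frac{41}{30035}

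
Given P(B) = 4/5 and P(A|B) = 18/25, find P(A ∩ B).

By definition, P(A|B) = P(A ∩ B) / P(B)
So P(A ∩ B) = P(A|B) × P(B)
= 18/25 × 4/5
= 72/125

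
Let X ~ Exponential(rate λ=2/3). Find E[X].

For X ~ Exponential(rate λ=2/3), the expected value is:
E[X] = \frac{3}{2}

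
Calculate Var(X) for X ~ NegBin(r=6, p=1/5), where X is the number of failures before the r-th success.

For X ~ NegBin(r=6, p=1/5), where X is the number of failures before the r-th success:
Var(X) = 120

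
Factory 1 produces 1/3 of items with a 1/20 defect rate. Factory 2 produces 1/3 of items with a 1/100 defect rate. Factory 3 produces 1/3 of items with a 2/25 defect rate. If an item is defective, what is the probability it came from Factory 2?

Using Bayes' theorem:
P(F1) = 1/3, P(D|F1) = 1/20
P(F2) = 1/3, P(D|F2) = 1/100
P(F3) = 1/3, P(D|F3) = 2/25
P(D) = P(D|F1)P(F1) + P(D|F2)P(F2) + P(D|F3)P(F3)
     = \frac{7}{150}
P(F2|D) = P(D|F2)P(F2) / P(D)
= \frac{1}{14}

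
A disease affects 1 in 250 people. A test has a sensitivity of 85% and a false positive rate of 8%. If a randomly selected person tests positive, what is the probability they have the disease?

Let D = the rare event, + = positive/flagged.
P(D) = 1/250
P(+|D) = 85/100 = 17/20
P(+|D') = 8/100 = 2/25
P(+) = P(+|D)P(D) + P(+|D')P(D')
     = \frac{17}{20} × \frac{1}{250} + \frac{2}{25} × \frac{249}{250}
     = \frac{2077}{25000}
P(D|+) = P(+|D)P(D)/P(+) = \frac{85}{2077}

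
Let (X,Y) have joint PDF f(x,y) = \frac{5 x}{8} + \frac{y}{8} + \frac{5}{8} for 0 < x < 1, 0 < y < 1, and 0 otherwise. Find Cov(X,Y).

E[XY] = ∫∫ xy × f(x,y) dx dy = \frac{9}{32}
E[X] = \frac{53}{96}
E[Y] = \frac{49}{96}
Cov(X,Y) = E[XY] - E[X]E[Y] = - \frac{5}{9216}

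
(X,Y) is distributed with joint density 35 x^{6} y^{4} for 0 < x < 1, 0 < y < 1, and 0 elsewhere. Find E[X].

E[X] = ∫_0^1 ∫_0^1 x × f(x,y) dy dx
= ∫_0^1 ∫_0^1 x × (35 x^{6} y^{4}) dy dx
= \frac{7}{8}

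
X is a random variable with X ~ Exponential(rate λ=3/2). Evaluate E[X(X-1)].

E[X(X-1)] = E[X² - X] = E[X²] - E[X]
E[X] = \frac{2}{3}
E[X²] = Var(X) + (E[X])² = \frac{4}{9} + (\frac{2}{3})² = \frac{8}{9}
E[X(X-1)] = \frac{8}{9} - \frac{2}{3} = \frac{2}{9}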